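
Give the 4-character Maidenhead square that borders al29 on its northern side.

Latitude square 9; +1 → 10, wraps to 0, carry into field.
Latitude field L = 11; +1 → 12 = M.
The longitude characters are unchanged.

AM20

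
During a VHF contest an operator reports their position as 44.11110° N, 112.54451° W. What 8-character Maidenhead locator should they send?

DN34rc46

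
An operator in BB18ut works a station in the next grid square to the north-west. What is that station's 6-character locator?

Longitude subsquare u = 20; −1 → 19 = t.
Latitude subsquare t = 19; +1 → 20 = u.

BB18tu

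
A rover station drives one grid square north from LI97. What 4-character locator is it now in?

LI98

Latitude square 7; +1 → 8.
The longitude characters are unchanged.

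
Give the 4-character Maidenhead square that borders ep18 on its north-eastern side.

Longitude square 1; +1 → 2.
Latitude square 8; +1 → 9.

EP29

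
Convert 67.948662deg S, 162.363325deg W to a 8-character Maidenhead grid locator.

Add 180° to longitude and 90° to latitude: 17.63667, 22.05134.
Field: 17.63667/20 → 0 → A, 22.05134/10 → 2 → C; chars AC.
Square: 17.63667/2 → 8, 2.05134/1 → 2; chars 82.
Subsquare: 1.63667/0.0833333 → 19 → t, 0.05134/0.0416667 → 1 → b; chars tb.
Extended square: 0.05334/0.00833333 → 6, 0.00967/0.00416667 → 2; chars 62.

AC82tb62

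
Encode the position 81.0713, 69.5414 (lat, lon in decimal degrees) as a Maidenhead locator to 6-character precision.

Offset from 180°W / 90°S: lon 249.5414°, lat 171.0713°.
Field: 249.5414/20 → 12 → M, 171.0713/10 → 17 → R; chars MR.
Square: 9.5414/2 → 4, 1.0713/1 → 1; chars 41.
Subsquare: 1.5414/0.0833333 → 18 → s, 0.0713/0.0416667 → 1 → b; chars sb.

MR41sb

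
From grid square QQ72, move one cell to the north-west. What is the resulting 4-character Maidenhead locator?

QQ63

Longitude square 7; −1 → 6.
Latitude square 2; +1 → 3.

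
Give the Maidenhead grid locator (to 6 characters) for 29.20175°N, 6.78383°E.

JL39je

Shift to the Maidenhead origin (180°W, 90°S): lon 186.7838, lat 119.2018.
Field: 186.7838/20 → 9 → J, 119.2018/10 → 11 → L; chars JL.
Square: 6.7838/2 → 3, 9.2018/1 → 9; chars 39.
Subsquare: 0.7838/0.0833333 → 9 → j, 0.2018/0.0416667 → 4 → e; chars je.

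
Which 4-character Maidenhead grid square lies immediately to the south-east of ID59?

Longitude square 5; +1 → 6.
Latitude square 9; −1 → 8.

ID68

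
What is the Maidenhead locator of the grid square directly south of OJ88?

OJ87

Latitude square 8; −1 → 7.
The longitude characters are unchanged.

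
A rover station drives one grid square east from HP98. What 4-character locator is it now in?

Longitude square 9; +1 → 10, wraps to 0, carry into field.
Longitude field H = 7; +1 → 8 = I.
The latitude characters are unchanged.

IP08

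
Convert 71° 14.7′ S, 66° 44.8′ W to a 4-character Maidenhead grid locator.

Shift to the Maidenhead origin (180°W, 90°S): lon 113.25, lat 18.75.
Field (20°×10°, letters A–R): 113.25/20 → 5 → F, 18.75/10 → 1 → B; chars FB.
Square (2°×1°, digits 0–9): 13.25/2 → 6, 8.75/1 → 8; chars 68.

FB68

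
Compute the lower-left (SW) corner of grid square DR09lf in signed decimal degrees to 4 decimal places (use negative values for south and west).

Field D=3, R=17: +3·20° lon, +17·10° lat → SW at lon -120°, lat 80°.
Square 0, 9: +0·2° lon, +9·1° lat → SW at lon -120°, lat 89°.
Subsquare l=11, f=5: +11·0.0833333° lon, +5·0.0416667° lat → SW at lon -119.083°, lat 89.2083°.
latitude 89.2083, longitude -119.0833.

89.2083, -119.0833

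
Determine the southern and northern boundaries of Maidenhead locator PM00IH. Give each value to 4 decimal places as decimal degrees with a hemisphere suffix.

Field P=15, M=12: +15·20° lon, +12·10° lat → SW at lon 120°, lat 30°.
Square 0, 0: +0·2° lon, +0·1° lat → SW at lon 120°, lat 30°.
Subsquare i=8, h=7: +8·0.0833333° lon, +7·0.0416667° lat → SW at lon 120.667°, lat 30.2917°.
Cell spans 0.0833333° lon × 0.0416667° lat.
south 30.2917° N, north 30.3333° N.

30.2917° N, 30.3333° N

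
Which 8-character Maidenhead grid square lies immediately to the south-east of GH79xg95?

Longitude extended square 9; +1 → 10, wraps to 0, carry into subsquare.
Longitude subsquare x = 23; +1 → 24, wraps to 0 = a, carry into square.
Longitude square 7; +1 → 8.
Latitude extended square 5; −1 → 4.

GH89ag04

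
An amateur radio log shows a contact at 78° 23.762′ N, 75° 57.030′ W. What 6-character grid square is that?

FQ28aj

Shift to the Maidenhead origin (180°W, 90°S): lon 104.0495, lat 168.3960.
Field (20°×10°, letters A–R): 104.0495/20 → 5 → F, 168.3960/10 → 16 → Q; chars FQ.
Square (2°×1°, digits 0–9): 4.0495/2 → 2, 8.3960/1 → 8; chars 28.
Subsquare (5′×2.5′, letters a–x): 0.0495/0.0833333 → 0 → a, 0.3960/0.0416667 → 9 → j; chars aj.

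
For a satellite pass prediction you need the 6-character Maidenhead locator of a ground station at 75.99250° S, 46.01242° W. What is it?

Offset from 180°W / 90°S: lon 133.9876°, lat 14.0075°.
Field: 133.9876/20 → 6 → G, 14.0075/10 → 1 → B; chars GB.
Square: 13.9876/2 → 6, 4.0075/1 → 4; chars 64.
Subsquare: 1.9876/0.0833333 → 23 → x, 0.0075/0.0416667 → 0 → a; chars xa.

GB64xa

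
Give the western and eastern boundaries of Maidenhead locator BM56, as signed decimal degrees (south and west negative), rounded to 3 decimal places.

-150.000, -148.000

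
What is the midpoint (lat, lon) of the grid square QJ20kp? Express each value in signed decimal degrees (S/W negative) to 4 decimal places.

0.6458, 144.8750

Field Q=16, J=9: +16·20° lon, +9·10° lat → SW at lon 140°, lat 0°.
Square 2, 0: +2·2° lon, +0·1° lat → SW at lon 144°, lat 0°.
Subsquare k=10, p=15: +10·0.0833333° lon, +15·0.0416667° lat → SW at lon 144.833°, lat 0.625°.
Cell spans 0.0833333° lon × 0.0416667° lat. Centre is SW corner plus half of each.
latitude 0.6458, longitude 144.8750.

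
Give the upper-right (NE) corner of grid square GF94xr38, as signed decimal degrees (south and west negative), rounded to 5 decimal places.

Field G=6, F=5: +6·20° lon, +5·10° lat → SW at lon -60°, lat -40°.
Square 9, 4: +9·2° lon, +4·1° lat → SW at lon -42°, lat -36°.
Subsquare x=23, r=17: +23·0.0833333° lon, +17·0.0416667° lat → SW at lon -40.0833°, lat -35.2917°.
Extended square 3, 8: +3·0.00833333° lon, +8·0.00416667° lat → SW at lon -40.0583°, lat -35.2583°.
Cell spans 0.00833333° lon × 0.00416667° lat. NE corner is SW corner plus one full cell.
latitude -35.25417, longitude -40.05000.

-35.25417, -40.05000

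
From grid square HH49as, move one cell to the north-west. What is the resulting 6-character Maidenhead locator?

Longitude subsquare a = 0; −1 → -1, wraps to 23 = x, carry into square.
Longitude square 4; −1 → 3.
Latitude subsquare s = 18; +1 → 19 = t.

HH39xt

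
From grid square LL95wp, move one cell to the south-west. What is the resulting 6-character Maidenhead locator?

LL95vo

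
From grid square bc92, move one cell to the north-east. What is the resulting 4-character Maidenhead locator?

CC03

Longitude square 9; +1 → 10, wraps to 0, carry into field.
Longitude field B = 1; +1 → 2 = C.
Latitude square 2; +1 → 3.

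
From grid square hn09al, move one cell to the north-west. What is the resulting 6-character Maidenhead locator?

Longitude subsquare a = 0; −1 → -1, wraps to 23 = x, carry into square.
Longitude square 0; −1 → -1, wraps to 9, carry into field.
Longitude field H = 7; −1 → 6 = G.
Latitude subsquare l = 11; +1 → 12 = m.

GN99xm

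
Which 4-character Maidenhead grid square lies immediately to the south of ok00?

OJ09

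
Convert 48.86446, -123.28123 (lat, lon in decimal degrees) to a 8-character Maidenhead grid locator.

CN88iu67

Offset from 180°W / 90°S: lon 56.71877°, lat 138.86446°.
Field: lon ⌊56.71877/20⌋ = 2 → C; lat ⌊138.86446/10⌋ = 13 → N.
Square: lon ⌊16.71877/2⌋ = 8; lat ⌊8.86446/1⌋ = 8.
Subsquare: lon ⌊0.71877/0.0833333⌋ = 8 → i; lat ⌊0.86446/0.0416667⌋ = 20 → u.
Extended square: lon ⌊0.05210/0.00833333⌋ = 6; lat ⌊0.03113/0.00416667⌋ = 7.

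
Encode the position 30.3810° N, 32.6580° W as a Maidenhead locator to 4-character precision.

HM30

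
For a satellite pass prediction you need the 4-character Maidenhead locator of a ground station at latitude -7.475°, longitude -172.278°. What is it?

AI32

Add 180° to longitude and 90° to latitude: 7.72, 82.53.
Field: 7.72/20 → 0 → A, 82.53/10 → 8 → I; chars AI.
Square: 7.72/2 → 3, 2.53/1 → 2; chars 32.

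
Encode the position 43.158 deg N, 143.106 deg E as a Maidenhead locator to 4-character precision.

Add 180° to longitude and 90° to latitude: 323.11, 133.16.
Field: lon ⌊323.11/20⌋ = 16 → Q; lat ⌊133.16/10⌋ = 13 → N.
Square: lon ⌊3.11/2⌋ = 1; lat ⌊3.16/1⌋ = 3.

QN13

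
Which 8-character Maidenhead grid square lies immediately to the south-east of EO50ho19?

Longitude extended square 1; +1 → 2.
Latitude extended square 9; −1 → 8.

EO50ho28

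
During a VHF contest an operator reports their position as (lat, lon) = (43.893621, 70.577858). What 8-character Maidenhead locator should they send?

MN53gv94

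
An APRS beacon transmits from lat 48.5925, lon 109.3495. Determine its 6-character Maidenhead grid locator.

ON48qo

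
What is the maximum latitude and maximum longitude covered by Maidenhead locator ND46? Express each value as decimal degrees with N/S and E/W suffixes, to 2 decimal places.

53.00° S, 90.00° E

Field N=13, D=3: +13·20° lon, +3·10° lat → SW at lon 80°, lat -60°.
Square 4, 6: +4·2° lon, +6·1° lat → SW at lon 88°, lat -54°.
Cell spans 2° lon × 1° lat. NE corner is SW corner plus one full cell.
latitude 53.00° S, longitude 90.00° E.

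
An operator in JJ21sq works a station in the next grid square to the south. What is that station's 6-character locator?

JJ21sp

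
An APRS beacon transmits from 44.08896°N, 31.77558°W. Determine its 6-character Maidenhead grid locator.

HN44cc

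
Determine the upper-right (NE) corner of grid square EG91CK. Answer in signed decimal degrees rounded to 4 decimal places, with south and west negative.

Field E=4, G=6: +4·20° lon, +6·10° lat → SW at lon -100°, lat -30°.
Square 9, 1: +9·2° lon, +1·1° lat → SW at lon -82°, lat -29°.
Subsquare c=2, k=10: +2·0.0833333° lon, +10·0.0416667° lat → SW at lon -81.8333°, lat -28.5833°.
Cell spans 0.0833333° lon × 0.0416667° lat. NE corner is SW corner plus one full cell.
latitude -28.5417, longitude -81.7500.

-28.5417, -81.7500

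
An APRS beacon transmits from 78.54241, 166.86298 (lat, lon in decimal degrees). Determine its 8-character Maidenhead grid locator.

RQ38kn30

Add 180° to longitude and 90° to latitude: 346.86298, 168.54241.
Field: 346.86298/20 → 17 → R, 168.54241/10 → 16 → Q; chars RQ.
Square: 6.86298/2 → 3, 8.54241/1 → 8; chars 38.
Subsquare: 0.86298/0.0833333 → 10 → k, 0.54241/0.0416667 → 13 → n; chars kn.
Extended square: 0.02965/0.00833333 → 3, 0.00074/0.00416667 → 0; chars 30.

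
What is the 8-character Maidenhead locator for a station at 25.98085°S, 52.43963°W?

Add 180° to longitude and 90° to latitude: 127.56037, 64.01915.
Field: lon ⌊127.56037/20⌋ = 6 → G; lat ⌊64.01915/10⌋ = 6 → G.
Square: lon ⌊7.56037/2⌋ = 3; lat ⌊4.01915/1⌋ = 4.
Subsquare: lon ⌊1.56037/0.0833333⌋ = 18 → s; lat ⌊0.01915/0.0416667⌋ = 0 → a.
Extended square: lon ⌊0.06037/0.00833333⌋ = 7; lat ⌊0.01915/0.00416667⌋ = 4.

GG34sa74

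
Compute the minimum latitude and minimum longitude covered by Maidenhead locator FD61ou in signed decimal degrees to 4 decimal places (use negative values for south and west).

-58.1667, -66.8333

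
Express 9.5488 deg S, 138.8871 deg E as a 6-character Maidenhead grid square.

Offset from 180°W / 90°S: lon 318.8871°, lat 80.4512°.
Field (20°×10°, letters A–R): 318.8871/20 → 15 → P, 80.4512/10 → 8 → I; chars PI.
Square (2°×1°, digits 0–9): 18.8871/2 → 9, 0.4512/1 → 0; chars 90.
Subsquare (5′×2.5′, letters a–x): 0.8871/0.0833333 → 10 → k, 0.4512/0.0416667 → 10 → k; chars kk.

PI90kk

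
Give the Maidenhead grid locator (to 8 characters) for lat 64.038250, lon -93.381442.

EP34ha49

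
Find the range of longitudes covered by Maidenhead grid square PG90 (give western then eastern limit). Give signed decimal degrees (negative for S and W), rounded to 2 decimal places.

Field P=15, G=6: +15·20° lon, +6·10° lat → SW at lon 120°, lat -30°.
Square 9, 0: +9·2° lon, +0·1° lat → SW at lon 138°, lat -30°.
Cell spans 2° lon × 1° lat.
west 138.00, east 140.00.

138.00, 140.00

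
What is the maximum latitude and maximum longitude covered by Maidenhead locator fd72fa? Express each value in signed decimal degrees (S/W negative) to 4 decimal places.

Field F=5, D=3: +5·20° lon, +3·10° lat → SW at lon -80°, lat -60°.
Square 7, 2: +7·2° lon, +2·1° lat → SW at lon -66°, lat -58°.
Subsquare f=5, a=0: +5·0.0833333° lon, +0·0.0416667° lat → SW at lon -65.5833°, lat -58°.
Cell spans 0.0833333° lon × 0.0416667° lat. NE corner is SW corner plus one full cell.
latitude -57.9583, longitude -65.5000.

-57.9583, -65.5000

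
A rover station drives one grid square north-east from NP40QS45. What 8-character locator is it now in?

NP40qs56

Longitude extended square 4; +1 → 5.
Latitude extended square 5; +1 → 6.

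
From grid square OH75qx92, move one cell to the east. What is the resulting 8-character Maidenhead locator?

Longitude extended square 9; +1 → 10, wraps to 0, carry into subsquare.
Longitude subsquare q = 16; +1 → 17 = r.
The latitude characters are unchanged.

OH75rx02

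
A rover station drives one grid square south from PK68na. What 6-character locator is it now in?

Latitude subsquare a = 0; −1 → -1, wraps to 23 = x, carry into square.
Latitude square 8; −1 → 7.
The longitude characters are unchanged.

PK67nx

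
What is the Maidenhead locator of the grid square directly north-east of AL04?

AL15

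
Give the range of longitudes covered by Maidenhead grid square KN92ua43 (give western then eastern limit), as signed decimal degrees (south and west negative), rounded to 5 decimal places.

39.70000, 39.70833

Field K=10, N=13: +10·20° lon, +13·10° lat → SW at lon 20°, lat 40°.
Square 9, 2: +9·2° lon, +2·1° lat → SW at lon 38°, lat 42°.
Subsquare u=20, a=0: +20·0.0833333° lon, +0·0.0416667° lat → SW at lon 39.6667°, lat 42°.
Extended square 4, 3: +4·0.00833333° lon, +3·0.00416667° lat → SW at lon 39.7°, lat 42.0125°.
Cell spans 0.00833333° lon × 0.00416667° lat.
west 39.70000, east 39.70833.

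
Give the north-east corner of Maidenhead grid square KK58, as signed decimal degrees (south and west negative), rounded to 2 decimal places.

Field K=10, K=10: +10·20° lon, +10·10° lat → SW at lon 20°, lat 10°.
Square 5, 8: +5·2° lon, +8·1° lat → SW at lon 30°, lat 18°.
Cell spans 2° lon × 1° lat. NE corner is SW corner plus one full cell.
latitude 19.00, longitude 32.00.

19.00, 32.00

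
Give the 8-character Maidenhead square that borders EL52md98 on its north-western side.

EL52md89

Longitude extended square 9; −1 → 8.
Latitude extended square 8; +1 → 9.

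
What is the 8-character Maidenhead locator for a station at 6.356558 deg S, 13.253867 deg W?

II33ip94

Offset from 180°W / 90°S: lon 166.74613°, lat 83.64344°.
Field (20°×10°, letters A–R): 166.74613/20 → 8 → I, 83.64344/10 → 8 → I; chars II.
Square (2°×1°, digits 0–9): 6.74613/2 → 3, 3.64344/1 → 3; chars 33.
Subsquare (5′×2.5′, letters a–x): 0.74613/0.0833333 → 8 → i, 0.64344/0.0416667 → 15 → p; chars ip.
Extended square (30″×15″, digits 0–9): 0.07947/0.00833333 → 9, 0.01844/0.00416667 → 4; chars 94.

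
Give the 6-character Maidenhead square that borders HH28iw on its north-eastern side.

HH28jx

Longitude subsquare i = 8; +1 → 9 = j.
Latitude subsquare w = 22; +1 → 23 = x.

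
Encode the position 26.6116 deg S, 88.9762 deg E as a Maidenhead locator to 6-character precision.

Offset from 180°W / 90°S: lon 268.9762°, lat 63.3884°.
Field (20°×10°, letters A–R): lon ⌊268.9762/20⌋ = 13 → N; lat ⌊63.3884/10⌋ = 6 → G.
Square (2°×1°, digits 0–9): lon ⌊8.9762/2⌋ = 4; lat ⌊3.3884/1⌋ = 3.
Subsquare (5′×2.5′, letters a–x): lon ⌊0.9762/0.0833333⌋ = 11 → l; lat ⌊0.3884/0.0416667⌋ = 9 → j.

NG43lj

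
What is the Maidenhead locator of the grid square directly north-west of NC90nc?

NC90md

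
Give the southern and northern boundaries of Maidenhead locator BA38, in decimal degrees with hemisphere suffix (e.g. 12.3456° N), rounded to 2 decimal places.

82.00° S, 81.00° S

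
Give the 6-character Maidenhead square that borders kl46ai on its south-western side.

KL36xh

Longitude subsquare a = 0; −1 → -1, wraps to 23 = x, carry into square.
Longitude square 4; −1 → 3.
Latitude subsquare i = 8; −1 → 7 = h.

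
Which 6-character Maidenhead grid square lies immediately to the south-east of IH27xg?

IH37af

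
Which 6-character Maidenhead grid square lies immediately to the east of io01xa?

IO11aa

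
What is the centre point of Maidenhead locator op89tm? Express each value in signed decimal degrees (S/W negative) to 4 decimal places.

Field O=14, P=15: +14·20° lon, +15·10° lat → SW at lon 100°, lat 60°.
Square 8, 9: +8·2° lon, +9·1° lat → SW at lon 116°, lat 69°.
Subsquare t=19, m=12: +19·0.0833333° lon, +12·0.0416667° lat → SW at lon 117.583°, lat 69.5°.
Cell spans 0.0833333° lon × 0.0416667° lat. Centre is SW corner plus half of each.
latitude 69.5208, longitude 117.6250.

69.5208, 117.6250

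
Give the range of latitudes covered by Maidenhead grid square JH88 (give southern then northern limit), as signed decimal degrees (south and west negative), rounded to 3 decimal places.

Field J=9, H=7: +9·20° lon, +7·10° lat → SW at lon 0°, lat -20°.
Square 8, 8: +8·2° lon, +8·1° lat → SW at lon 16°, lat -12°.
Cell spans 2° lon × 1° lat.
south -12.000, north -11.000.

-12.000, -11.000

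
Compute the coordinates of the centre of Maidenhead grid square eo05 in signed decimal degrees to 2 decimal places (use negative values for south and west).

Field E=4, O=14: +4·20° lon, +14·10° lat → SW at lon -100°, lat 50°.
Square 0, 5: +0·2° lon, +5·1° lat → SW at lon -100°, lat 55°.
Cell spans 2° lon × 1° lat. Centre is SW corner plus half of each.
latitude 55.50, longitude -99.00.

55.50, -99.00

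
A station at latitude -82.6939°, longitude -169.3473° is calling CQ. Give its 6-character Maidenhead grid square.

Offset from 180°W / 90°S: lon 10.6527°, lat 7.3061°.
Field (20°×10°, letters A–R): 10.6527/20 → 0 → A, 7.3061/10 → 0 → A; chars AA.
Square (2°×1°, digits 0–9): 10.6527/2 → 5, 7.3061/1 → 7; chars 57.
Subsquare (5′×2.5′, letters a–x): 0.6527/0.0833333 → 7 → h, 0.3061/0.0416667 → 7 → h; chars hh.

AA57hh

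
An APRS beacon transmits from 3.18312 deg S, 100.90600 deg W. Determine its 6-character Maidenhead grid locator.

DI96nt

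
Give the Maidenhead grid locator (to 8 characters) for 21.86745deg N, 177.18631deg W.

AL11ju78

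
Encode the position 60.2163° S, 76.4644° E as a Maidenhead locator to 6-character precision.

MC89fs

Add 180° to longitude and 90° to latitude: 256.4644, 29.7837.
Field: lon ⌊256.4644/20⌋ = 12 → M; lat ⌊29.7837/10⌋ = 2 → C.
Square: lon ⌊16.4644/2⌋ = 8; lat ⌊9.7837/1⌋ = 9.
Subsquare: lon ⌊0.4644/0.0833333⌋ = 5 → f; lat ⌊0.7837/0.0416667⌋ = 18 → s.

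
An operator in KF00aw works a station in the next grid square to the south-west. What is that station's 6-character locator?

JF90xv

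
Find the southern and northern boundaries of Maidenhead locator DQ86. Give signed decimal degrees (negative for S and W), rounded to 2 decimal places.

76.00, 77.00

Field D=3, Q=16: +3·20° lon, +16·10° lat → SW at lon -120°, lat 70°.
Square 8, 6: +8·2° lon, +6·1° lat → SW at lon -104°, lat 76°.
Cell spans 2° lon × 1° lat.
south 76.00, north 77.00.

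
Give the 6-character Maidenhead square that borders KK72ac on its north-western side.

Longitude subsquare a = 0; −1 → -1, wraps to 23 = x, carry into square.
Longitude square 7; −1 → 6.
Latitude subsquare c = 2; +1 → 3 = d.

KK62xd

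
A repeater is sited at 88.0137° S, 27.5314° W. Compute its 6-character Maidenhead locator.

HA61fx

Add 180° to longitude and 90° to latitude: 152.4686, 1.9863.
Field: 152.4686/20 → 7 → H, 1.9863/10 → 0 → A; chars HA.
Square: 12.4686/2 → 6, 1.9863/1 → 1; chars 61.
Subsquare: 0.4686/0.0833333 → 5 → f, 0.9863/0.0416667 → 23 → x; chars fx.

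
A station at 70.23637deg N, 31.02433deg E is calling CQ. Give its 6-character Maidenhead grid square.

KQ50mf

Shift to the Maidenhead origin (180°W, 90°S): lon 211.0243, lat 160.2364.
Field: lon ⌊211.0243/20⌋ = 10 → K; lat ⌊160.2364/10⌋ = 16 → Q.
Square: lon ⌊11.0243/2⌋ = 5; lat ⌊0.2364/1⌋ = 0.
Subsquare: lon ⌊1.0243/0.0833333⌋ = 12 → m; lat ⌊0.2364/0.0416667⌋ = 5 → f.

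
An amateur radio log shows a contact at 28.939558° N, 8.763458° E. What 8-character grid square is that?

Offset from 180°W / 90°S: lon 188.76346°, lat 118.93956°.
Field (20°×10°, letters A–R): lon ⌊188.76346/20⌋ = 9 → J; lat ⌊118.93956/10⌋ = 11 → L.
Square (2°×1°, digits 0–9): lon ⌊8.76346/2⌋ = 4; lat ⌊8.93956/1⌋ = 8.
Subsquare (5′×2.5′, letters a–x): lon ⌊0.76346/0.0833333⌋ = 9 → j; lat ⌊0.93956/0.0416667⌋ = 22 → w.
Extended square (30″×15″, digits 0–9): lon ⌊0.01346/0.00833333⌋ = 1; lat ⌊0.02289/0.00416667⌋ = 5.

JL48jw15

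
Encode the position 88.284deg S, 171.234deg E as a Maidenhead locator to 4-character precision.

Shift to the Maidenhead origin (180°W, 90°S): lon 351.23, lat 1.72.
Field: lon ⌊351.23/20⌋ = 17 → R; lat ⌊1.72/10⌋ = 0 → A.
Square: lon ⌊11.23/2⌋ = 5; lat ⌊1.72/1⌋ = 1.

RA51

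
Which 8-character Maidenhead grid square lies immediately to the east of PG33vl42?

Longitude extended square 4; +1 → 5.
The latitude characters are unchanged.

PG33vl52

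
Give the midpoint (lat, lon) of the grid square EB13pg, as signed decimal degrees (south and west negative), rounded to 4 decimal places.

Field E=4, B=1: +4·20° lon, +1·10° lat → SW at lon -100°, lat -80°.
Square 1, 3: +1·2° lon, +3·1° lat → SW at lon -98°, lat -77°.
Subsquare p=15, g=6: +15·0.0833333° lon, +6·0.0416667° lat → SW at lon -96.75°, lat -76.75°.
Cell spans 0.0833333° lon × 0.0416667° lat. Centre is SW corner plus half of each.
latitude -76.7292, longitude -96.7083.

-76.7292, -96.7083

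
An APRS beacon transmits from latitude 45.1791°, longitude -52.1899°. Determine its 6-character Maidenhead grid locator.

GN35ve

Add 180° to longitude and 90° to latitude: 127.8101, 135.1791.
Field: lon ⌊127.8101/20⌋ = 6 → G; lat ⌊135.1791/10⌋ = 13 → N.
Square: lon ⌊7.8101/2⌋ = 3; lat ⌊5.1791/1⌋ = 5.
Subsquare: lon ⌊1.8101/0.0833333⌋ = 21 → v; lat ⌊0.1791/0.0416667⌋ = 4 → e.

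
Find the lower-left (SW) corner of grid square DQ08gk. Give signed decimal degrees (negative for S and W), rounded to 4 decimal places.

78.4167, -119.5000

Field D=3, Q=16: +3·20° lon, +16·10° lat → SW at lon -120°, lat 70°.
Square 0, 8: +0·2° lon, +8·1° lat → SW at lon -120°, lat 78°.
Subsquare g=6, k=10: +6·0.0833333° lon, +10·0.0416667° lat → SW at lon -119.5°, lat 78.4167°.
latitude 78.4167, longitude -119.5000.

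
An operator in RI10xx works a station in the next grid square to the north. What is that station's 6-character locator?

RI11xa

Latitude subsquare x = 23; +1 → 24, wraps to 0 = a, carry into square.
Latitude square 0; +1 → 1.
The longitude characters are unchanged.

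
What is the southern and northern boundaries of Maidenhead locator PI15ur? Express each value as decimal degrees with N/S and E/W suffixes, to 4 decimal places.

Field P=15, I=8: +15·20° lon, +8·10° lat → SW at lon 120°, lat -10°.
Square 1, 5: +1·2° lon, +5·1° lat → SW at lon 122°, lat -5°.
Subsquare u=20, r=17: +20·0.0833333° lon, +17·0.0416667° lat → SW at lon 123.667°, lat -4.29167°.
Cell spans 0.0833333° lon × 0.0416667° lat.
south 4.2917° S, north 4.2500° S.

4.2917° S, 4.2500° S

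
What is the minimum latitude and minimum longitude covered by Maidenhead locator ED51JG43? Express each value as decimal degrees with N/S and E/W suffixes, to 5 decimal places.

58.73750° S, 89.21667° W

Field E=4, D=3: +4·20° lon, +3·10° lat → SW at lon -100°, lat -60°.
Square 5, 1: +5·2° lon, +1·1° lat → SW at lon -90°, lat -59°.
Subsquare j=9, g=6: +9·0.0833333° lon, +6·0.0416667° lat → SW at lon -89.25°, lat -58.75°.
Extended square 4, 3: +4·0.00833333° lon, +3·0.00416667° lat → SW at lon -89.2167°, lat -58.7375°.
latitude 58.73750° S, longitude 89.21667° W.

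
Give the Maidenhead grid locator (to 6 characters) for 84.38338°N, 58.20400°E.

LR94cj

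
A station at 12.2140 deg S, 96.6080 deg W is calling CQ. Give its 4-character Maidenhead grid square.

Add 180° to longitude and 90° to latitude: 83.39, 77.79.
Field: lon ⌊83.39/20⌋ = 4 → E; lat ⌊77.79/10⌋ = 7 → H.
Square: lon ⌊3.39/2⌋ = 1; lat ⌊7.79/1⌋ = 7.

EH17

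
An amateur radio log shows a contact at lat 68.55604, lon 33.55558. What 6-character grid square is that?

KP68sn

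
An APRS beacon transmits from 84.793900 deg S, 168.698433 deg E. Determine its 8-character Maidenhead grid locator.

RA45ie39

Offset from 180°W / 90°S: lon 348.69843°, lat 5.20610°.
Field: lon ⌊348.69843/20⌋ = 17 → R; lat ⌊5.20610/10⌋ = 0 → A.
Square: lon ⌊8.69843/2⌋ = 4; lat ⌊5.20610/1⌋ = 5.
Subsquare: lon ⌊0.69843/0.0833333⌋ = 8 → i; lat ⌊0.20610/0.0416667⌋ = 4 → e.
Extended square: lon ⌊0.03177/0.00833333⌋ = 3; lat ⌊0.03943/0.00416667⌋ = 9.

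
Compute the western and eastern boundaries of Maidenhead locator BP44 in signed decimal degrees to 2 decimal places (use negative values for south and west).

-152.00, -150.00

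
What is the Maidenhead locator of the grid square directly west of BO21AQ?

BO11xq

Longitude subsquare a = 0; −1 → -1, wraps to 23 = x, carry into square.
Longitude square 2; −1 → 1.
The latitude characters are unchanged.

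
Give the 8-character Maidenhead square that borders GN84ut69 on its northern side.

GN84uu60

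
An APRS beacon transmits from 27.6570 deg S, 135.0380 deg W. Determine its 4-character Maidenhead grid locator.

Shift to the Maidenhead origin (180°W, 90°S): lon 44.96, lat 62.34.
Field: 44.96/20 → 2 → C, 62.34/10 → 6 → G; chars CG.
Square: 4.96/2 → 2, 2.34/1 → 2; chars 22.

CG22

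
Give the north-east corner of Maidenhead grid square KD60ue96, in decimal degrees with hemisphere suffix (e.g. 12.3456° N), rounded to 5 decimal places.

59.80417° S, 33.75000° E

Field K=10, D=3: +10·20° lon, +3·10° lat → SW at lon 20°, lat -60°.
Square 6, 0: +6·2° lon, +0·1° lat → SW at lon 32°, lat -60°.
Subsquare u=20, e=4: +20·0.0833333° lon, +4·0.0416667° lat → SW at lon 33.6667°, lat -59.8333°.
Extended square 9, 6: +9·0.00833333° lon, +6·0.00416667° lat → SW at lon 33.7417°, lat -59.8083°.
Cell spans 0.00833333° lon × 0.00416667° lat. NE corner is SW corner plus one full cell.
latitude 59.80417° S, longitude 33.75000° E.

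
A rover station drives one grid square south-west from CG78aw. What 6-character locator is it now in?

CG68xv

Longitude subsquare a = 0; −1 → -1, wraps to 23 = x, carry into square.
Longitude square 7; −1 → 6.
Latitude subsquare w = 22; −1 → 21 = v.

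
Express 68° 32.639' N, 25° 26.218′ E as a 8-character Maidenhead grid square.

Offset from 180°W / 90°S: lon 205.43697°, lat 158.54398°.
Field (20°×10°, letters A–R): 205.43697/20 → 10 → K, 158.54398/10 → 15 → P; chars KP.
Square (2°×1°, digits 0–9): 5.43697/2 → 2, 8.54398/1 → 8; chars 28.
Subsquare (5′×2.5′, letters a–x): 1.43697/0.0833333 → 17 → r, 0.54398/0.0416667 → 13 → n; chars rn.
Extended square (30″×15″, digits 0–9): 0.02030/0.00833333 → 2, 0.00232/0.00416667 → 0; chars 20.

KP28rn20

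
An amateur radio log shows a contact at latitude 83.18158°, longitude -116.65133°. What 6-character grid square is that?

Offset from 180°W / 90°S: lon 63.3487°, lat 173.1816°.
Field: lon ⌊63.3487/20⌋ = 3 → D; lat ⌊173.1816/10⌋ = 17 → R.
Square: lon ⌊3.3487/2⌋ = 1; lat ⌊3.1816/1⌋ = 3.
Subsquare: lon ⌊1.3487/0.0833333⌋ = 16 → q; lat ⌊0.1816/0.0416667⌋ = 4 → e.

DR13qe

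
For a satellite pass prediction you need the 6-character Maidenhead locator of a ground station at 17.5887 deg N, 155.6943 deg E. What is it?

QK77uo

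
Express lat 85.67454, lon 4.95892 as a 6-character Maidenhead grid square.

JR25lq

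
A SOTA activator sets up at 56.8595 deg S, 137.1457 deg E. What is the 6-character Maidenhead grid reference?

Shift to the Maidenhead origin (180°W, 90°S): lon 317.1457, lat 33.1405.
Field (20°×10°, letters A–R): 317.1457/20 → 15 → P, 33.1405/10 → 3 → D; chars PD.
Square (2°×1°, digits 0–9): 17.1457/2 → 8, 3.1405/1 → 3; chars 83.
Subsquare (5′×2.5′, letters a–x): 1.1457/0.0833333 → 13 → n, 0.1405/0.0416667 → 3 → d; chars nd.

PD83nd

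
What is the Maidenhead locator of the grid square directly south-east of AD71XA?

Longitude subsquare x = 23; +1 → 24, wraps to 0 = a, carry into square.
Longitude square 7; +1 → 8.
Latitude subsquare a = 0; −1 → -1, wraps to 23 = x, carry into square.
Latitude square 1; −1 → 0.

AD80ax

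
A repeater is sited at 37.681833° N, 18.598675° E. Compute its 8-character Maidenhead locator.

Shift to the Maidenhead origin (180°W, 90°S): lon 198.59868, lat 127.68183.
Field: lon ⌊198.59868/20⌋ = 9 → J; lat ⌊127.68183/10⌋ = 12 → M.
Square: lon ⌊18.59868/2⌋ = 9; lat ⌊7.68183/1⌋ = 7.
Subsquare: lon ⌊0.59868/0.0833333⌋ = 7 → h; lat ⌊0.68183/0.0416667⌋ = 16 → q.
Extended square: lon ⌊0.01534/0.00833333⌋ = 1; lat ⌊0.01517/0.00416667⌋ = 3.

JM97hq13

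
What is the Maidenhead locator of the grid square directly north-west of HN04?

GN95

Longitude square 0; −1 → -1, wraps to 9, carry into field.
Longitude field H = 7; −1 → 6 = G.
Latitude square 4; +1 → 5.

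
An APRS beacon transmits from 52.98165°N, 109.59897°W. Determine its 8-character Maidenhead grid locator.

DO52ex85

Shift to the Maidenhead origin (180°W, 90°S): lon 70.40103, lat 142.98165.
Field: 70.40103/20 → 3 → D, 142.98165/10 → 14 → O; chars DO.
Square: 10.40103/2 → 5, 2.98165/1 → 2; chars 52.
Subsquare: 0.40103/0.0833333 → 4 → e, 0.98165/0.0416667 → 23 → x; chars ex.
Extended square: 0.06770/0.00833333 → 8, 0.02332/0.00416667 → 5; chars 85.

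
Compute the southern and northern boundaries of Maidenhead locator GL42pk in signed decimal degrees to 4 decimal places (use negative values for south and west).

Field G=6, L=11: +6·20° lon, +11·10° lat → SW at lon -60°, lat 20°.
Square 4, 2: +4·2° lon, +2·1° lat → SW at lon -52°, lat 22°.
Subsquare p=15, k=10: +15·0.0833333° lon, +10·0.0416667° lat → SW at lon -50.75°, lat 22.4167°.
Cell spans 0.0833333° lon × 0.0416667° lat.
south 22.4167, north 22.4583.

22.4167, 22.4583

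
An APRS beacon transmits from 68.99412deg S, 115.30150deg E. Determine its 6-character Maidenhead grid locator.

Add 180° to longitude and 90° to latitude: 295.3015, 21.0059.
Field: lon ⌊295.3015/20⌋ = 14 → O; lat ⌊21.0059/10⌋ = 2 → C.
Square: lon ⌊15.3015/2⌋ = 7; lat ⌊1.0059/1⌋ = 1.
Subsquare: lon ⌊1.3015/0.0833333⌋ = 15 → p; lat ⌊0.0059/0.0416667⌋ = 0 → a.

OC71pa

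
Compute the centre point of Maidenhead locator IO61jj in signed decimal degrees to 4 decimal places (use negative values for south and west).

Field I=8, O=14: +8·20° lon, +14·10° lat → SW at lon -20°, lat 50°.
Square 6, 1: +6·2° lon, +1·1° lat → SW at lon -8°, lat 51°.
Subsquare j=9, j=9: +9·0.0833333° lon, +9·0.0416667° lat → SW at lon -7.25°, lat 51.375°.
Cell spans 0.0833333° lon × 0.0416667° lat. Centre is SW corner plus half of each.
latitude 51.3958, longitude -7.2083.

51.3958, -7.2083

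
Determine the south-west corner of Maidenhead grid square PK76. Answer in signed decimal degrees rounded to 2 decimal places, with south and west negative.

16.00, 134.00

Field P=15, K=10: +15·20° lon, +10·10° lat → SW at lon 120°, lat 10°.
Square 7, 6: +7·2° lon, +6·1° lat → SW at lon 134°, lat 16°.
latitude 16.00, longitude 134.00.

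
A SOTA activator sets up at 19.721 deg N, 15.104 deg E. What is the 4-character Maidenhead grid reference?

Shift to the Maidenhead origin (180°W, 90°S): lon 195.10, lat 109.72.
Field: 195.10/20 → 9 → J, 109.72/10 → 10 → K; chars JK.
Square: 15.10/2 → 7, 9.72/1 → 9; chars 79.

JK79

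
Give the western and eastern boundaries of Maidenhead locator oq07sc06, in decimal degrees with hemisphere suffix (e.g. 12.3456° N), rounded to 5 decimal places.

101.50000° E, 101.50833° E

Field O=14, Q=16: +14·20° lon, +16·10° lat → SW at lon 100°, lat 70°.
Square 0, 7: +0·2° lon, +7·1° lat → SW at lon 100°, lat 77°.
Subsquare s=18, c=2: +18·0.0833333° lon, +2·0.0416667° lat → SW at lon 101.5°, lat 77.0833°.
Extended square 0, 6: +0·0.00833333° lon, +6·0.00416667° lat → SW at lon 101.5°, lat 77.1083°.
Cell spans 0.00833333° lon × 0.00416667° lat.
west 101.50000° E, east 101.50833° E.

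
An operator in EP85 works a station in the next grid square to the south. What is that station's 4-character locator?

Latitude square 5; −1 → 4.
The longitude characters are unchanged.

EP84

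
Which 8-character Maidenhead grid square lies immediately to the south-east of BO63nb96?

Longitude extended square 9; +1 → 10, wraps to 0, carry into subsquare.
Longitude subsquare n = 13; +1 → 14 = o.
Latitude extended square 6; −1 → 5.

BO63ob05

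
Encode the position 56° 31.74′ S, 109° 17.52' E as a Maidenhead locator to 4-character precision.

OD43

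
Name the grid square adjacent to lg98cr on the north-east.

Longitude subsquare c = 2; +1 → 3 = d.
Latitude subsquare r = 17; +1 → 18 = s.

LG98ds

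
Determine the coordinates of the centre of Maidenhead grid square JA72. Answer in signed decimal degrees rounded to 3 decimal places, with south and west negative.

-87.500, 15.000

Field J=9, A=0: +9·20° lon, +0·10° lat → SW at lon 0°, lat -90°.
Square 7, 2: +7·2° lon, +2·1° lat → SW at lon 14°, lat -88°.
Cell spans 2° lon × 1° lat. Centre is SW corner plus half of each.
latitude -87.500, longitude 15.000.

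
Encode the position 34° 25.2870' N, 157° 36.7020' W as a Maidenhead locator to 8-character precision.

Offset from 180°W / 90°S: lon 22.38830°, lat 124.42145°.
Field (20°×10°, letters A–R): 22.38830/20 → 1 → B, 124.42145/10 → 12 → M; chars BM.
Square (2°×1°, digits 0–9): 2.38830/2 → 1, 4.42145/1 → 4; chars 14.
Subsquare (5′×2.5′, letters a–x): 0.38830/0.0833333 → 4 → e, 0.42145/0.0416667 → 10 → k; chars ek.
Extended square (30″×15″, digits 0–9): 0.05497/0.00833333 → 6, 0.00478/0.00416667 → 1; chars 61.

BM14ek61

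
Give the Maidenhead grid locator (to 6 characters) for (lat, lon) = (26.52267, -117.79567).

DL16cm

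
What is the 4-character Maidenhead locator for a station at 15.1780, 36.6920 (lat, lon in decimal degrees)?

KK85

Add 180° to longitude and 90° to latitude: 216.69, 105.18.
Field: 216.69/20 → 10 → K, 105.18/10 → 10 → K; chars KK.
Square: 16.69/2 → 8, 5.18/1 → 5; chars 85.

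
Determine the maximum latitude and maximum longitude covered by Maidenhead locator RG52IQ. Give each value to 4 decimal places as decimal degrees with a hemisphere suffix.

27.2917° S, 170.7500° E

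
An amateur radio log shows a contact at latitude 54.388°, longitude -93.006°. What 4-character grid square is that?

EO34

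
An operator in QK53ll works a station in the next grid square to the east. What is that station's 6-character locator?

Longitude subsquare l = 11; +1 → 12 = m.
The latitude characters are unchanged.

QK53ml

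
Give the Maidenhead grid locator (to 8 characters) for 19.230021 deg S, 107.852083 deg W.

DH60bs74

Shift to the Maidenhead origin (180°W, 90°S): lon 72.14792, lat 70.76998.
Field: 72.14792/20 → 3 → D, 70.76998/10 → 7 → H; chars DH.
Square: 12.14792/2 → 6, 0.76998/1 → 0; chars 60.
Subsquare: 0.14792/0.0833333 → 1 → b, 0.76998/0.0416667 → 18 → s; chars bs.
Extended square: 0.06458/0.00833333 → 7, 0.01998/0.00416667 → 4; chars 74.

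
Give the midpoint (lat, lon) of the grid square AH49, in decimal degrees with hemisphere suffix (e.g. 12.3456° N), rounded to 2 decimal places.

10.50° S, 171.00° W

Field A=0, H=7: +0·20° lon, +7·10° lat → SW at lon -180°, lat -20°.
Square 4, 9: +4·2° lon, +9·1° lat → SW at lon -172°, lat -11°.
Cell spans 2° lon × 1° lat. Centre is SW corner plus half of each.
latitude 10.50° S, longitude 171.00° W.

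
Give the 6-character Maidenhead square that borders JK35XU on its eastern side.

JK45au

Longitude subsquare x = 23; +1 → 24, wraps to 0 = a, carry into square.
Longitude square 3; +1 → 4.
The latitude characters are unchanged.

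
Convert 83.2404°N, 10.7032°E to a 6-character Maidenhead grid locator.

JR53if

Shift to the Maidenhead origin (180°W, 90°S): lon 190.7032, lat 173.2404.
Field (20°×10°, letters A–R): 190.7032/20 → 9 → J, 173.2404/10 → 17 → R; chars JR.
Square (2°×1°, digits 0–9): 10.7032/2 → 5, 3.2404/1 → 3; chars 53.
Subsquare (5′×2.5′, letters a–x): 0.7032/0.0833333 → 8 → i, 0.2404/0.0416667 → 5 → f; chars if.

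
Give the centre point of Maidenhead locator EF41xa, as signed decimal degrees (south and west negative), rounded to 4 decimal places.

-38.9792, -90.0417

Field E=4, F=5: +4·20° lon, +5·10° lat → SW at lon -100°, lat -40°.
Square 4, 1: +4·2° lon, +1·1° lat → SW at lon -92°, lat -39°.
Subsquare x=23, a=0: +23·0.0833333° lon, +0·0.0416667° lat → SW at lon -90.0833°, lat -39°.
Cell spans 0.0833333° lon × 0.0416667° lat. Centre is SW corner plus half of each.
latitude -38.9792, longitude -90.0417.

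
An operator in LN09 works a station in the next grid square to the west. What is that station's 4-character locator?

Longitude square 0; −1 → -1, wraps to 9, carry into field.
Longitude field L = 11; −1 → 10 = K.
The latitude characters are unchanged.

KN99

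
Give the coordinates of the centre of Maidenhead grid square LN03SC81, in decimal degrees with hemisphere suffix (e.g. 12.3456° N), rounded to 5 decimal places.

Field L=11, N=13: +11·20° lon, +13·10° lat → SW at lon 40°, lat 40°.
Square 0, 3: +0·2° lon, +3·1° lat → SW at lon 40°, lat 43°.
Subsquare s=18, c=2: +18·0.0833333° lon, +2·0.0416667° lat → SW at lon 41.5°, lat 43.0833°.
Extended square 8, 1: +8·0.00833333° lon, +1·0.00416667° lat → SW at lon 41.5667°, lat 43.0875°.
Cell spans 0.00833333° lon × 0.00416667° lat. Centre is SW corner plus half of each.
latitude 43.08958° N, longitude 41.57083° E.

43.08958° N, 41.57083° E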